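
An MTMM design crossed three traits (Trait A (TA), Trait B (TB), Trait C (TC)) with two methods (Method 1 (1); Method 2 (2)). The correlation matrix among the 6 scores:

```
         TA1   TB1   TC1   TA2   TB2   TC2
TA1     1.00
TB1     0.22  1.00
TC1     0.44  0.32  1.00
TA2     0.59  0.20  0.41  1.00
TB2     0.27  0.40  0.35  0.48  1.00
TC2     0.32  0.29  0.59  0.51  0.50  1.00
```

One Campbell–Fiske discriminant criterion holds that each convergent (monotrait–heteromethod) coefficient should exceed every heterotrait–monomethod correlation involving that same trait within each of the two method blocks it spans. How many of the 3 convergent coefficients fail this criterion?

Each convergent coefficient versus the relevant comparison correlations:
TA (methods 1·2): 0.59 vs {0.22, 0.48, 0.44, 0.51} → pass.
TB (methods 1·2): 0.40 vs {0.22, 0.48, 0.32, 0.50} → fail.
TC (methods 1·2): 0.59 vs {0.44, 0.51, 0.32, 0.50} → pass.
1 of 3 fail.

1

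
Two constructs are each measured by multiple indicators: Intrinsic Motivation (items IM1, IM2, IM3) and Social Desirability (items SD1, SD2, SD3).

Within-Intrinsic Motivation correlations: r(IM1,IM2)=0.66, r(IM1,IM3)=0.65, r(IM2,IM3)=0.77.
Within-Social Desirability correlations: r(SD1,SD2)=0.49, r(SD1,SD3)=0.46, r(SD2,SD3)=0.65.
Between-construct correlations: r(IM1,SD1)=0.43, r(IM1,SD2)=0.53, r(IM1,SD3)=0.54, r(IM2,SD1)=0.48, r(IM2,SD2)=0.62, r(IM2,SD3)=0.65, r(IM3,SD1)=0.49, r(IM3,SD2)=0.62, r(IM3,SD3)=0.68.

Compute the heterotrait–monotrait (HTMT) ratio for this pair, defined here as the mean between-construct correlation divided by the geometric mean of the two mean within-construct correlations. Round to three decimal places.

0.921

Mean heterotrait r = 5.04/9 = 0.5600.
Mean within-IM = 2.08/3 = 0.6933; mean within-SD = 1.60/3 = 0.5333.
Geometric mean = √(0.6933 × 0.5333) = 0.6081.
HTMT = 0.5600 / 0.6081 = 0.921.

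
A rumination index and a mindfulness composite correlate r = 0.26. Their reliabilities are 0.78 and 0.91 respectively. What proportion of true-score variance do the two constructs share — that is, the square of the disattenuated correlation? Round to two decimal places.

Disattenuated r = 0.26 / √(0.78 × 0.91) = 0.26 / 0.8425 = 0.3086.
Shared true-score variance = 0.3086² = 0.0952 ≈ 0.10.

0.10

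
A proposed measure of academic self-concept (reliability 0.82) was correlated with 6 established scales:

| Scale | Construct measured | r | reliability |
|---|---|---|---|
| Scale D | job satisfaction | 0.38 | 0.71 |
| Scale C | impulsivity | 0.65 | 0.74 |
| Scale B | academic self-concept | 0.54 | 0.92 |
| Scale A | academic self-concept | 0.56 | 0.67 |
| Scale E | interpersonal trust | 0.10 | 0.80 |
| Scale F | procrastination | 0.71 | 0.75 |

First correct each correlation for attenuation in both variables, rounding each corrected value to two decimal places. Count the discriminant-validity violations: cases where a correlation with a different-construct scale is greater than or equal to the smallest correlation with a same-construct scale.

Disattenuated r (r / √(r_scale · r_new)):
  Scale D (disc): 0.38 / √(0.71·0.82) = 0.50
  Scale C (disc): 0.65 / √(0.74·0.82) = 0.83
  Scale B (conv): 0.54 / √(0.92·0.82) = 0.62
  Scale A (conv): 0.56 / √(0.67·0.82) = 0.76
  Scale E (disc): 0.10 / √(0.80·0.82) = 0.12
  Scale F (disc): 0.71 / √(0.75·0.82) = 0.91
Smallest convergent = 0.62. Discriminant values: 0.50, 0.83, 0.12, 0.91; count ≥ 0.62 → 2.

2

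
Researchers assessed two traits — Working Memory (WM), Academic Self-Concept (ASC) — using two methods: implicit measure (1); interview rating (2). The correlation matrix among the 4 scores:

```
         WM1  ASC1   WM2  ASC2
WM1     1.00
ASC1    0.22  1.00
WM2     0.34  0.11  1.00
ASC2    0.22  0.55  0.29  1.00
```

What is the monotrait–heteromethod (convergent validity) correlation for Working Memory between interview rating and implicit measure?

0.34

Same trait (WM), different methods: r(WM2, WM1) = 0.34.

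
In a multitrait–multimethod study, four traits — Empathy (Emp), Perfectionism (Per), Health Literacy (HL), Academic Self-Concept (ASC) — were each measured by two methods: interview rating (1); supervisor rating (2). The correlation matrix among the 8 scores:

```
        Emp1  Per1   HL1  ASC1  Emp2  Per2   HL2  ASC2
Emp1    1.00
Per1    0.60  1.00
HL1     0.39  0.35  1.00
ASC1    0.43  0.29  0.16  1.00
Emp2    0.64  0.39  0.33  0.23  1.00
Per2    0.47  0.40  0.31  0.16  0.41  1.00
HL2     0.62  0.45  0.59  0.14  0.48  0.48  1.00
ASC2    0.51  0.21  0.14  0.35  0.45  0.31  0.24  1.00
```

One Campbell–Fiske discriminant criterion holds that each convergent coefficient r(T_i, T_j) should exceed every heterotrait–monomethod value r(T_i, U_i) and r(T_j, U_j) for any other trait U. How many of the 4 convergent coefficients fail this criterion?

2

Checking each validity diagonal entry against its comparison values:
Emp (methods 1·2): 0.64 vs {0.60, 0.41, 0.39, 0.48, 0.43, 0.45} → pass.
Per (methods 1·2): 0.40 vs {0.60, 0.41, 0.35, 0.48, 0.29, 0.31} → fail.
HL (methods 1·2): 0.59 vs {0.39, 0.48, 0.35, 0.48, 0.16, 0.24} → pass.
ASC (methods 1·2): 0.35 vs {0.43, 0.45, 0.29, 0.31, 0.16, 0.24} → fail.
2 of 4 fail.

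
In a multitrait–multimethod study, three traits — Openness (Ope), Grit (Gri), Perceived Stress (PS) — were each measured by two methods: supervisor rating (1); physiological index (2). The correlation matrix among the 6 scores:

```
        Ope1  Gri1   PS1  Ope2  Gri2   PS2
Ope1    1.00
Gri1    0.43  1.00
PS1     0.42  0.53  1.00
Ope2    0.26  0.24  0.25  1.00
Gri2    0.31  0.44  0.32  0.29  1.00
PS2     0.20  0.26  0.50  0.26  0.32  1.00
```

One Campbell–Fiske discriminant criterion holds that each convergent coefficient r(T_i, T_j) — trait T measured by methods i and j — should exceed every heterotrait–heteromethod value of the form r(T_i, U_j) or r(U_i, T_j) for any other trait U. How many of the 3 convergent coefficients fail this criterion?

Checking each validity diagonal entry against its comparison values:
Ope (methods 1·2): 0.26 vs {0.31, 0.24, 0.20, 0.25} → fail.
Gri (methods 1·2): 0.44 vs {0.24, 0.31, 0.26, 0.32} → pass.
PS (methods 1·2): 0.50 vs {0.25, 0.20, 0.32, 0.26} → pass.
1 of 3 fail.

1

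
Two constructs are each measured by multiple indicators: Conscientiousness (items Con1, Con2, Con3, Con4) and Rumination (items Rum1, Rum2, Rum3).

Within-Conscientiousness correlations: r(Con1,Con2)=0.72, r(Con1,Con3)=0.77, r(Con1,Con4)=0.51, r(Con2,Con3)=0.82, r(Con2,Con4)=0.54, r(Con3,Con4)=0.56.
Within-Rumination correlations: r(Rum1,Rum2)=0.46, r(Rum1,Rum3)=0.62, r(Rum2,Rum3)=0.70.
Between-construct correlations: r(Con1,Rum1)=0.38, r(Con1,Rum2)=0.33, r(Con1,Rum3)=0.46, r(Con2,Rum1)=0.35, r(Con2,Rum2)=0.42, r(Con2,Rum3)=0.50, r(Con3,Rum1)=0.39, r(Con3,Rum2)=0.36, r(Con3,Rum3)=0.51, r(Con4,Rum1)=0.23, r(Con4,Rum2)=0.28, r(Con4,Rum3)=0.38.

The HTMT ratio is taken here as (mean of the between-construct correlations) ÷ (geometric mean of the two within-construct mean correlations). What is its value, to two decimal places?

Mean between = 4.59/12 = 0.3825.
Mean within-Con = 3.92/6 = 0.6533; mean within-Rum = 1.78/3 = 0.5933.
Geometric mean = √(0.6533 × 0.5933) = 0.6226.
HTMT = 0.3825 / 0.6226 = 0.61.

0.61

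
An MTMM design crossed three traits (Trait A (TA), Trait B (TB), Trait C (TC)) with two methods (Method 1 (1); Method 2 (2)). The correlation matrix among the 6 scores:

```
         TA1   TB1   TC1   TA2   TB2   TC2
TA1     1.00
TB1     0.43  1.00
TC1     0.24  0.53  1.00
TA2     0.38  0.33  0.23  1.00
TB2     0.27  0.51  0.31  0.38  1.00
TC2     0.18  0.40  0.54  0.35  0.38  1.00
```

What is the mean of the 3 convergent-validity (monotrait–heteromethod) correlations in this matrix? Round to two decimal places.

Convergent values: 0.38, 0.51, 0.54; mean = 1.43/3 = 0.48.

0.48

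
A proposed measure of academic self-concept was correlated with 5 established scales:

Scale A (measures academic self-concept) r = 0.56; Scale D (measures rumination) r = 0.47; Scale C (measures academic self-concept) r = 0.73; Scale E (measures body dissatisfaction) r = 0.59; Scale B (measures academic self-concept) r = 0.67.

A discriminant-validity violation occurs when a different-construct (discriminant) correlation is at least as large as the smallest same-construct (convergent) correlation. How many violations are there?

Convergent (same construct = academic self-concept): Scale A, Scale C, Scale B.
Smallest convergent = 0.56. Discriminant values: 0.47, 0.59; count ≥ 0.56 → 1.

1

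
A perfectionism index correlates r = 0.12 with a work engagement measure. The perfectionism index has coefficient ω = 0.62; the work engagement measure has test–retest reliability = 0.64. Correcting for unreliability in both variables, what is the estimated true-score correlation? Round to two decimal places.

r_true = r_obs / √(r_xx · r_yy) = 0.12 / √(0.62 × 0.64) = 0.12 / √0.3968 = 0.12 / 0.6299 ≈ 0.19.

0.19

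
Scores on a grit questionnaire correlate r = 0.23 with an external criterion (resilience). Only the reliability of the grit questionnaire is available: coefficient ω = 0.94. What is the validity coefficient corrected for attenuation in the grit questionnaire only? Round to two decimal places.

Single correction: r_c = r_obs / √r_xx = 0.23 / √0.94 = 0.23 / 0.9695 ≈ 0.24.

0.24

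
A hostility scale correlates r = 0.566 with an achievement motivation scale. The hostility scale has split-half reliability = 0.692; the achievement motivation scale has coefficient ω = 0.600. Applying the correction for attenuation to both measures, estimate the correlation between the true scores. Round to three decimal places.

0.878

r_true = r_obs / √(r_xx · r_yy) = 0.566 / √(0.692 × 0.600) = 0.566 / √0.415200 = 0.566 / 0.6444 ≈ 0.878.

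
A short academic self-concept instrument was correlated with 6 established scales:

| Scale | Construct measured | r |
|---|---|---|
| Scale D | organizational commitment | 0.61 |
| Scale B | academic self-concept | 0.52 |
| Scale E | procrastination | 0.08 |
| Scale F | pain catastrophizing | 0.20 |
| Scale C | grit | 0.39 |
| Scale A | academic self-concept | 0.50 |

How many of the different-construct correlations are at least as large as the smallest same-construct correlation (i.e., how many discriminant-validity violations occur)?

Convergent (same construct = academic self-concept): Scale B, Scale A.
Smallest convergent = 0.50. Discriminant values: 0.61, 0.08, 0.20, 0.39; count ≥ 0.50 → 1.

1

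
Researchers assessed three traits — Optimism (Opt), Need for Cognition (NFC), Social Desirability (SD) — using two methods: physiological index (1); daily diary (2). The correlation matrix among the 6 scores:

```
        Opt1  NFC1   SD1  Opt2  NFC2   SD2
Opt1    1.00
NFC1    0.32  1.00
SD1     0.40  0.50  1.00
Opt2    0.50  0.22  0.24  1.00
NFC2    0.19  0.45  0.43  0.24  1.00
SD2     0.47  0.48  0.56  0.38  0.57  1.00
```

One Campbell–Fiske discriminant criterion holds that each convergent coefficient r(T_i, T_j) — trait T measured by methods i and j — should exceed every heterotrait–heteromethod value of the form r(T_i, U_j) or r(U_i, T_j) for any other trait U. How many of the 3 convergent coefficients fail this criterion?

Convergent coefficients and their comparison sets:
Opt (methods 1·2): 0.50 vs {0.19, 0.22, 0.47, 0.24} → pass.
NFC (methods 1·2): 0.45 vs {0.22, 0.19, 0.48, 0.43} → fail.
SD (methods 1·2): 0.56 vs {0.24, 0.47, 0.43, 0.48} → pass.
1 of 3 fail.

1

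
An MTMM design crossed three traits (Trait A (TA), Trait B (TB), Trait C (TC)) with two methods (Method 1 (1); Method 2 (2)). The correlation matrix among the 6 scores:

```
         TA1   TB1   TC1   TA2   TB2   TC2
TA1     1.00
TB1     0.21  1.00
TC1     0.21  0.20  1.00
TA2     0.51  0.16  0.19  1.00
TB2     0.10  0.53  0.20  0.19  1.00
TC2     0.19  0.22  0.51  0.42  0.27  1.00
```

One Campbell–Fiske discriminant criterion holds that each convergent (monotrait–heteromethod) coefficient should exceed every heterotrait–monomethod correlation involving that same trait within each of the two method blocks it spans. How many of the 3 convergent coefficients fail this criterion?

Checking each validity diagonal entry against its comparison values:
TA (methods 1·2): 0.51 vs {0.21, 0.19, 0.21, 0.42} → pass.
TB (methods 1·2): 0.53 vs {0.21, 0.19, 0.20, 0.27} → pass.
TC (methods 1·2): 0.51 vs {0.21, 0.42, 0.20, 0.27} → pass.
0 of 3 fail.

0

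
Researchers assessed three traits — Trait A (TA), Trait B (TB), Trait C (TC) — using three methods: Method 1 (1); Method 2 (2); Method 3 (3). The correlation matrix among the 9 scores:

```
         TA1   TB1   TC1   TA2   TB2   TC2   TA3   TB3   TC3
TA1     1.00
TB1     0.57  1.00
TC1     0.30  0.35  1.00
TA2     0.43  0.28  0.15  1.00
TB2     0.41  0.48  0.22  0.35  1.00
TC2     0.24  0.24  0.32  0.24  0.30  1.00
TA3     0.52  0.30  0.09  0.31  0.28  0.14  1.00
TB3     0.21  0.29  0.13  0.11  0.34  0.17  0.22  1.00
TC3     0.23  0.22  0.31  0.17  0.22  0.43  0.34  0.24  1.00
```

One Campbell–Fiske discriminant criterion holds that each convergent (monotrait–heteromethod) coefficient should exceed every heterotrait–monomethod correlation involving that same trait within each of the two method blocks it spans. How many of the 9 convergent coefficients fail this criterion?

Checking each validity diagonal entry against its comparison values:
TA (methods 1·2): 0.43 vs {0.57, 0.35, 0.30, 0.24} → fail.
TA (methods 1·3): 0.52 vs {0.57, 0.22, 0.30, 0.34} → fail.
TA (methods 2·3): 0.31 vs {0.35, 0.22, 0.24, 0.34} → fail.
TB (methods 1·2): 0.48 vs {0.57, 0.35, 0.35, 0.30} → fail.
TB (methods 1·3): 0.29 vs {0.57, 0.22, 0.35, 0.24} → fail.
TB (methods 2·3): 0.34 vs {0.35, 0.22, 0.30, 0.24} → fail.
TC (methods 1·2): 0.32 vs {0.30, 0.24, 0.35, 0.30} → fail.
TC (methods 1·3): 0.31 vs {0.30, 0.34, 0.35, 0.24} → fail.
TC (methods 2·3): 0.43 vs {0.24, 0.34, 0.30, 0.24} → pass.
8 of 9 fail.

8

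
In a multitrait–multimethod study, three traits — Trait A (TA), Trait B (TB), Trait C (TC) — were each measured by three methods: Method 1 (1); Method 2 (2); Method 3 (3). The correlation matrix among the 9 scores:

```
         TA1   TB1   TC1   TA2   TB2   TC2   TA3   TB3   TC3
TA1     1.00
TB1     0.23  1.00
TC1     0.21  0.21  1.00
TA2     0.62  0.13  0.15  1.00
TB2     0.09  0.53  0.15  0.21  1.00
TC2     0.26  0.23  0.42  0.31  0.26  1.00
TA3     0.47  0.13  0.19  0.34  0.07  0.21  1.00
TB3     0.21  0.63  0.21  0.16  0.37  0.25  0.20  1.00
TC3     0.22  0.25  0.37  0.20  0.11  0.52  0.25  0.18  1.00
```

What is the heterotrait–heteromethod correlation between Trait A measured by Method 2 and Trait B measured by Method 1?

0.13

Different traits and methods: r(TA2, TB1) = 0.13.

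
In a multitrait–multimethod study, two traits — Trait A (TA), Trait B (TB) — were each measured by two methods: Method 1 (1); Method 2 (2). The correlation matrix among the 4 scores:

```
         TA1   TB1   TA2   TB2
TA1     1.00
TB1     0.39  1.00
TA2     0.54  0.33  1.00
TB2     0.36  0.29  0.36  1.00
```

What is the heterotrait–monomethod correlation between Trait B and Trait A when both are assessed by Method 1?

Different traits, same method: r(TB1, TA1) = 0.39.

0.39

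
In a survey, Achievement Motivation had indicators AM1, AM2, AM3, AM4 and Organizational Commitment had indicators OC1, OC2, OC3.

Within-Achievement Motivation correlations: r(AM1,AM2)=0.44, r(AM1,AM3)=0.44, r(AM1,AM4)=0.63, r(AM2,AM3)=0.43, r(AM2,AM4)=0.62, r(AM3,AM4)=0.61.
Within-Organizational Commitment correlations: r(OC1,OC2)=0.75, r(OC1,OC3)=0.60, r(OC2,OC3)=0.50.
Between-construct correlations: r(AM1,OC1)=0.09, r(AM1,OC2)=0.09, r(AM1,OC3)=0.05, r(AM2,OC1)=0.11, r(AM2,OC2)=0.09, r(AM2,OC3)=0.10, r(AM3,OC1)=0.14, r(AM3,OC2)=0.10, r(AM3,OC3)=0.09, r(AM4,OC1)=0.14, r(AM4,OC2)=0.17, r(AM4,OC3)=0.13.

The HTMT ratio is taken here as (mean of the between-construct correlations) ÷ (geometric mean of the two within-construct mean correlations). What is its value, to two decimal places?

0.19

Mean between = 1.30/12 = 0.1083.
Mean within-AM = 3.17/6 = 0.5283; mean within-OC = 1.85/3 = 0.6167.
Geometric mean = √(0.5283 × 0.6167) = 0.5708.
HTMT = 0.1083 / 0.5708 = 0.19.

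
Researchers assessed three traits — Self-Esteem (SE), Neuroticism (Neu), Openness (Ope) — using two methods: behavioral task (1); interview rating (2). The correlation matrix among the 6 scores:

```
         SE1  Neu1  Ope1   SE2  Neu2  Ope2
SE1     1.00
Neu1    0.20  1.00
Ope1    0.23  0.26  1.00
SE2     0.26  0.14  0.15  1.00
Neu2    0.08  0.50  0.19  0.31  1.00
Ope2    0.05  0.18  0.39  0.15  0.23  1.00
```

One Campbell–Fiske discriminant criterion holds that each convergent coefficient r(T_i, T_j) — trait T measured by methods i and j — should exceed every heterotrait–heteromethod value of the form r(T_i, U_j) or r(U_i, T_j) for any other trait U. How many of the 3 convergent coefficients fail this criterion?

0

Checking each validity diagonal entry against its comparison values:
SE (methods 1·2): 0.26 vs {0.08, 0.14, 0.05, 0.15} → pass.
Neu (methods 1·2): 0.50 vs {0.14, 0.08, 0.18, 0.19} → pass.
Ope (methods 1·2): 0.39 vs {0.15, 0.05, 0.19, 0.18} → pass.
0 of 3 fail.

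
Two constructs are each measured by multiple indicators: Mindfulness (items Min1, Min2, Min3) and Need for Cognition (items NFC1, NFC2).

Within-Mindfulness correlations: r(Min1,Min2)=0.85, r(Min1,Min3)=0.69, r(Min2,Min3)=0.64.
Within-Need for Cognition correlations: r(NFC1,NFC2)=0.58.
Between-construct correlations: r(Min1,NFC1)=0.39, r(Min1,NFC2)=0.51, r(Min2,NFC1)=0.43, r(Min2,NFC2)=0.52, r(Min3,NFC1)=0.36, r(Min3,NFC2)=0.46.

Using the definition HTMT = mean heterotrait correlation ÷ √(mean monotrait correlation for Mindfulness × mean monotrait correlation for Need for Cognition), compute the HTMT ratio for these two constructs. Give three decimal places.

0.685

Between-construct mean = 2.67/6 = 0.4450.
Mean within-Min = 2.18/3 = 0.7267; mean within-NFC = 0.58/1 = 0.5800.
Geometric mean = √(0.7267 × 0.5800) = 0.6492.
HTMT = 0.4450 / 0.6492 = 0.685.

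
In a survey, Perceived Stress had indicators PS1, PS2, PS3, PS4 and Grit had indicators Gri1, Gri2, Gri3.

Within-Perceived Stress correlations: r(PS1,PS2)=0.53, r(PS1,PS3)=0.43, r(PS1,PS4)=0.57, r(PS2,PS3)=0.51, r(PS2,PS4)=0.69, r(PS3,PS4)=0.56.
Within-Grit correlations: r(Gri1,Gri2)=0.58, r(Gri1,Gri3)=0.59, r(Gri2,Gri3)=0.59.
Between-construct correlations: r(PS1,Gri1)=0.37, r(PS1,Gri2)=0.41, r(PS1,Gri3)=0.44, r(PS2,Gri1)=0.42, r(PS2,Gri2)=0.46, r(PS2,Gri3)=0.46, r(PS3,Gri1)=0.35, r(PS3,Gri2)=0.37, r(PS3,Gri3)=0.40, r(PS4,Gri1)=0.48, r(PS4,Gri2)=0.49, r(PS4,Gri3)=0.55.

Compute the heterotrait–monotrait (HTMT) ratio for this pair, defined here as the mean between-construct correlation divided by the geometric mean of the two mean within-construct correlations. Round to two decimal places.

0.76

Between-construct mean = 5.20/12 = 0.4333.
Mean within-PS = 3.29/6 = 0.5483; mean within-Gri = 1.76/3 = 0.5867.
Geometric mean = √(0.5483 × 0.5867) = 0.5672.
HTMT = 0.4333 / 0.5672 = 0.76.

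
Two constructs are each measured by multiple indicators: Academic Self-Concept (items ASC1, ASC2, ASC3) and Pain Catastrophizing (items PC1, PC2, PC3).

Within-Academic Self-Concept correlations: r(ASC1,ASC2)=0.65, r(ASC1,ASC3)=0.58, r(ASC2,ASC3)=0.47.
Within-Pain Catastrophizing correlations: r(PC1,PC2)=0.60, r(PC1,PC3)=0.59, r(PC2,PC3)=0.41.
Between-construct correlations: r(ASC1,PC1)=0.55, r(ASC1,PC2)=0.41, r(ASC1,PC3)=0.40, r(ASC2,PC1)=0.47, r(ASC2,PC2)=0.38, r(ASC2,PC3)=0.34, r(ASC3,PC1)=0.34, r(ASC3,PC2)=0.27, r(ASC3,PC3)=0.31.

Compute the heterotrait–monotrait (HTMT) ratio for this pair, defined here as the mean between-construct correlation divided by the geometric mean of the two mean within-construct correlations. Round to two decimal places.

Mean between = 3.47/9 = 0.3856.
Mean within-ASC = 1.70/3 = 0.5667; mean within-PC = 1.60/3 = 0.5333.
Geometric mean = √(0.5667 × 0.5333) = 0.5497.
HTMT = 0.3856 / 0.5497 = 0.70.

0.70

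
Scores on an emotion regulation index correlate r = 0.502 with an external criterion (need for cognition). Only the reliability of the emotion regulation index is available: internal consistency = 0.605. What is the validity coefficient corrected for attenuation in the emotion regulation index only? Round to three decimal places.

0.645

Single correction: r_c = r_obs / √r_xx = 0.502 / √0.605 = 0.502 / 0.7778 ≈ 0.645.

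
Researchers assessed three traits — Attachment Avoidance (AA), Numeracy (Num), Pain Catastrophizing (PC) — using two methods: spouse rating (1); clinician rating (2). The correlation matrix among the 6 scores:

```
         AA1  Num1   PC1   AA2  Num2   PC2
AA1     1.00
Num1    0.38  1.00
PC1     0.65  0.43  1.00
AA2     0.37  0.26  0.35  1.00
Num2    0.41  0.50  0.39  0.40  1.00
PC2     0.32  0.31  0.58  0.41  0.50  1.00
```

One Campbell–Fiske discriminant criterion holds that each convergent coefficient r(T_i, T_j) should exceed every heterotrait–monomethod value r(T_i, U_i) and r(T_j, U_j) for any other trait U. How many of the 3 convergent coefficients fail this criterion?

3

Each convergent coefficient versus the relevant comparison correlations:
AA (methods 1·2): 0.37 vs {0.38, 0.40, 0.65, 0.41} → fail.
Num (methods 1·2): 0.50 vs {0.38, 0.40, 0.43, 0.50} → fail.
PC (methods 1·2): 0.58 vs {0.65, 0.41, 0.43, 0.50} → fail.
3 of 3 fail.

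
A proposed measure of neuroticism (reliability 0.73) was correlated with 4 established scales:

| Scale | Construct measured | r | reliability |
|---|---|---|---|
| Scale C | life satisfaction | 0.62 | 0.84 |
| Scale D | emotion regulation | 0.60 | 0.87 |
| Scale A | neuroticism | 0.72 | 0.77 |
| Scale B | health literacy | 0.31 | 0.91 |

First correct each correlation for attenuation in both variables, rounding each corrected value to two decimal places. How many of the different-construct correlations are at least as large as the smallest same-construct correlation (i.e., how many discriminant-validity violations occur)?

0

Disattenuated r (r / √(r_scale · r_new)):
  Scale C (disc): 0.62 / √(0.84·0.73) = 0.79
  Scale D (disc): 0.60 / √(0.87·0.73) = 0.75
  Scale A (conv): 0.72 / √(0.77·0.73) = 0.96
  Scale B (disc): 0.31 / √(0.91·0.73) = 0.38
Smallest convergent = 0.96. Discriminant values: 0.79, 0.75, 0.38; count ≥ 0.96 → 0.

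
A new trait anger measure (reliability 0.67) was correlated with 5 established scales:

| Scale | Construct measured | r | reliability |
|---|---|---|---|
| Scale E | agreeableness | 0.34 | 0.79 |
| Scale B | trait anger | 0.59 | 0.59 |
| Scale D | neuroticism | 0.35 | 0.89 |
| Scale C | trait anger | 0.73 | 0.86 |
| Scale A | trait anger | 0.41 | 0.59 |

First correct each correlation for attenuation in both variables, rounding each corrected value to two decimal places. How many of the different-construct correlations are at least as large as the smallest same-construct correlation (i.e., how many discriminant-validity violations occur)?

0

Disattenuated r (r / √(r_scale · r_new)):
  Scale E (disc): 0.34 / √(0.79·0.67) = 0.47
  Scale B (conv): 0.59 / √(0.59·0.67) = 0.94
  Scale D (disc): 0.35 / √(0.89·0.67) = 0.45
  Scale C (conv): 0.73 / √(0.86·0.67) = 0.96
  Scale A (conv): 0.41 / √(0.59·0.67) = 0.65
Smallest convergent = 0.65. Discriminant values: 0.47, 0.45; count ≥ 0.65 → 0.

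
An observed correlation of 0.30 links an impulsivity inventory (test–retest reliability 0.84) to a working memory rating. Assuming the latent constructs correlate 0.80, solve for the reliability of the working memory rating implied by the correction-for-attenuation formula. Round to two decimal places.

0.17

r_true = r_obs / √(r_xx · r_yy) ⇒ 0.80 = 0.30 / √(0.84 · r_yy).
√(0.84 · r_yy) = 0.30 / 0.80 = 0.3750; 0.84 · r_yy = 0.1406; r_yy = 0.1406 / 0.84 ≈ 0.17.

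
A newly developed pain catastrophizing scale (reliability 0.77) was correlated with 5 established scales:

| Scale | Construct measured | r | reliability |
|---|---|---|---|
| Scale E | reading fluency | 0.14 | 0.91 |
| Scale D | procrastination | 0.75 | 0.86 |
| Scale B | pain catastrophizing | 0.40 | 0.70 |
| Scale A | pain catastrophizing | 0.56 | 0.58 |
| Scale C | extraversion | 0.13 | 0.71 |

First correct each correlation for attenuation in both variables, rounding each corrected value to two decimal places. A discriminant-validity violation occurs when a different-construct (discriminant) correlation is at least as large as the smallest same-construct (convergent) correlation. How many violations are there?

1

Disattenuated r (r / √(r_scale · r_new)):
  Scale E (disc): 0.14 / √(0.91·0.77) = 0.17
  Scale D (disc): 0.75 / √(0.86·0.77) = 0.92
  Scale B (conv): 0.40 / √(0.70·0.77) = 0.54
  Scale A (conv): 0.56 / √(0.58·0.77) = 0.84
  Scale C (disc): 0.13 / √(0.71·0.77) = 0.18
Smallest convergent = 0.54. Discriminant values: 0.17, 0.92, 0.18; count ≥ 0.54 → 1.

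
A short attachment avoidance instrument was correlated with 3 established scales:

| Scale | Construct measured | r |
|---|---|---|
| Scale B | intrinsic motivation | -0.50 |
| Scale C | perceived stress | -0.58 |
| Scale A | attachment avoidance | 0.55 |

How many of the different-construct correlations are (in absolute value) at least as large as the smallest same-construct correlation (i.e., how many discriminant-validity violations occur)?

1

Convergent (same construct = attachment avoidance): Scale A.
Smallest convergent = 0.55. Discriminant |r|: 0.50, 0.58; count ≥ 0.55 → 1.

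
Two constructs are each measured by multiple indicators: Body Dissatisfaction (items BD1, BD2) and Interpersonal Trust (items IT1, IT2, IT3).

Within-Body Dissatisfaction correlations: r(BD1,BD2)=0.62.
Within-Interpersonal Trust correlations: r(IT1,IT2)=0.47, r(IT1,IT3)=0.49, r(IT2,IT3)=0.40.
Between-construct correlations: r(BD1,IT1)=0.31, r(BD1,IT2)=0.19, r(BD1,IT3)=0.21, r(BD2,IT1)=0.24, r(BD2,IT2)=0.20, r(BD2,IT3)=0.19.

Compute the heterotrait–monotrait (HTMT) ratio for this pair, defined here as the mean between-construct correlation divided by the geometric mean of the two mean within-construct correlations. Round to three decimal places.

Between-construct mean = 1.34/6 = 0.2233.
Mean within-BD = 0.62/1 = 0.6200; mean within-IT = 1.36/3 = 0.4533.
Geometric mean = √(0.6200 × 0.4533) = 0.5301.
HTMT = 0.2233 / 0.5301 = 0.421.

0.421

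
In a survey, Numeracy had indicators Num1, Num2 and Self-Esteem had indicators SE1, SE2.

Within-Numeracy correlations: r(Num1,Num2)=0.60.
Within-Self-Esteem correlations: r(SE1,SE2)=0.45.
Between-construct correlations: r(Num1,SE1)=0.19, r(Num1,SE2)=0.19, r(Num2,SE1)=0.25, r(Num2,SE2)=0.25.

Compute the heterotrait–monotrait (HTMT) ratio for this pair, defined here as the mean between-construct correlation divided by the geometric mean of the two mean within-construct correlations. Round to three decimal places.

0.423

Mean heterotrait r = 0.88/4 = 0.2200.
Mean within-Num = 0.60/1 = 0.6000; mean within-SE = 0.45/1 = 0.4500.
Geometric mean = √(0.6000 × 0.4500) = 0.5196.
HTMT = 0.2200 / 0.5196 = 0.423.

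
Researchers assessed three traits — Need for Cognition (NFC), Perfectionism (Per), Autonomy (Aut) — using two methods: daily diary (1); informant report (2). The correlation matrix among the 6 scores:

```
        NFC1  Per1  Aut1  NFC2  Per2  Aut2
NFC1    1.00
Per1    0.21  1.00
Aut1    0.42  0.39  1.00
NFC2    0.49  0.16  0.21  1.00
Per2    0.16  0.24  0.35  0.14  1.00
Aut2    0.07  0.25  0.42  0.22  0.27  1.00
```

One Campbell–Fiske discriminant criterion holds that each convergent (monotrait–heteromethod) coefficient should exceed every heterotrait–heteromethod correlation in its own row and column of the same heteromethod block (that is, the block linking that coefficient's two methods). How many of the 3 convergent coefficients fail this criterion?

1

Checking each validity diagonal entry against its comparison values:
NFC (methods 1·2): 0.49 vs {0.16, 0.16, 0.07, 0.21} → pass.
Per (methods 1·2): 0.24 vs {0.16, 0.16, 0.25, 0.35} → fail.
Aut (methods 1·2): 0.42 vs {0.21, 0.07, 0.35, 0.25} → pass.
1 of 3 fail.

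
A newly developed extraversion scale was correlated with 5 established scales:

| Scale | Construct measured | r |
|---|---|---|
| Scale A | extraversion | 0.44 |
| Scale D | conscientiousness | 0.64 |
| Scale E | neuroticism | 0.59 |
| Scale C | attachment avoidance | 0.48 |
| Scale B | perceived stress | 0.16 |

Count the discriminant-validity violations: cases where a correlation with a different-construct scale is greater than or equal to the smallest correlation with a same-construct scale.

3

Convergent (same construct = extraversion): Scale A.
Smallest convergent = 0.44. Discriminant values: 0.64, 0.59, 0.48, 0.16; count ≥ 0.44 → 3.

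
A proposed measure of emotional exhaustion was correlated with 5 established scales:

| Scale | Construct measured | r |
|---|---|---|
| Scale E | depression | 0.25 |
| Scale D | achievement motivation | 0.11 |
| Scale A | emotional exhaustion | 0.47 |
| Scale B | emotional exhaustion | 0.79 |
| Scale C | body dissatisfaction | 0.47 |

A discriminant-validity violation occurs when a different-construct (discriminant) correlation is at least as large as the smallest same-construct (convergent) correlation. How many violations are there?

Convergent (same construct = emotional exhaustion): Scale A, Scale B.
Smallest convergent = 0.47. Discriminant values: 0.25, 0.11, 0.47; count ≥ 0.47 → 1.

1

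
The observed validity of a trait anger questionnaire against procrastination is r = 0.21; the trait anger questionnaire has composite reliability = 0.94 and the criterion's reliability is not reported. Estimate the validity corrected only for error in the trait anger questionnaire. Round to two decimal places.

Single correction: r_c = r_obs / √r_xx = 0.21 / √0.94 = 0.21 / 0.9695 ≈ 0.22.

0.22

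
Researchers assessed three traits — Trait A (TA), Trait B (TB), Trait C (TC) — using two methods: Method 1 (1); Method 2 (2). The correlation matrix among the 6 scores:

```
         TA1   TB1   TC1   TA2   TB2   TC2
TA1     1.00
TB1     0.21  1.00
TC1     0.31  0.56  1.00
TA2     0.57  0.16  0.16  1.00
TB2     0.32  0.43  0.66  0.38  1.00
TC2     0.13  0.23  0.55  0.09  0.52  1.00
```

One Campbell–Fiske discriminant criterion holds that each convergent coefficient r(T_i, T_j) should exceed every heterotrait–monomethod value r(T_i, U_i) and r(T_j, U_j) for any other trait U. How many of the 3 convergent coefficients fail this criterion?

Convergent coefficients and their comparison sets:
TA (methods 1·2): 0.57 vs {0.21, 0.38, 0.31, 0.09} → pass.
TB (methods 1·2): 0.43 vs {0.21, 0.38, 0.56, 0.52} → fail.
TC (methods 1·2): 0.55 vs {0.31, 0.09, 0.56, 0.52} → fail.
2 of 3 fail.

2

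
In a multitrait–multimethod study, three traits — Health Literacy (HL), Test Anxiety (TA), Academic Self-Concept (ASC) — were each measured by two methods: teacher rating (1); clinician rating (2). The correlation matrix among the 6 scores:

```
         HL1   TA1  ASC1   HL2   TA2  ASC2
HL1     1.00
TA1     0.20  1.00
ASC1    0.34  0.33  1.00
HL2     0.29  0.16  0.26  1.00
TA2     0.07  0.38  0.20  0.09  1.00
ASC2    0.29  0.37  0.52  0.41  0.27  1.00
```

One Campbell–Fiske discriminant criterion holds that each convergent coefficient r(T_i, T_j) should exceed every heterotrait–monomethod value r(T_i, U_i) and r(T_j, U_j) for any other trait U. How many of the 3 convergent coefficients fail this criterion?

Each convergent coefficient versus the relevant comparison correlations:
HL (methods 1·2): 0.29 vs {0.20, 0.09, 0.34, 0.41} → fail.
TA (methods 1·2): 0.38 vs {0.20, 0.09, 0.33, 0.27} → pass.
ASC (methods 1·2): 0.52 vs {0.34, 0.41, 0.33, 0.27} → pass.
1 of 3 fail.

1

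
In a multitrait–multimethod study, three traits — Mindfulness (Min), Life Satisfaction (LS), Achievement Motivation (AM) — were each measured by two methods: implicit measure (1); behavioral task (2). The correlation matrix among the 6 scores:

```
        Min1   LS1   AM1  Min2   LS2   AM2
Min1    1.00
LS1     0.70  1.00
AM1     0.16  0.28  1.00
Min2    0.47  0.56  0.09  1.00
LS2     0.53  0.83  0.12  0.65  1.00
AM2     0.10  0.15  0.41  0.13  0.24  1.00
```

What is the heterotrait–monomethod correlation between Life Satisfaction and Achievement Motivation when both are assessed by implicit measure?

0.28

Different traits, same method: r(LS1, AM1) = 0.28.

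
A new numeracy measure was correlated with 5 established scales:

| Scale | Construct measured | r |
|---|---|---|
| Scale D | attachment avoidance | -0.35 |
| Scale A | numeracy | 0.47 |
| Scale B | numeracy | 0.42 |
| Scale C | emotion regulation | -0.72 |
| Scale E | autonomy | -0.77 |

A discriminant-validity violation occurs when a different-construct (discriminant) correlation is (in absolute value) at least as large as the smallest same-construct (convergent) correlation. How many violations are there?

2

Convergent (same construct = numeracy): Scale A, Scale B.
Smallest convergent = 0.42. Discriminant |r|: 0.35, 0.72, 0.77; count ≥ 0.42 → 2.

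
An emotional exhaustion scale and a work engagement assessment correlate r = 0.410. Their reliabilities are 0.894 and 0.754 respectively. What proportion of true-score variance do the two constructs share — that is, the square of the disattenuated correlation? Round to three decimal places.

Disattenuated r = 0.410 / √(0.894 × 0.754) = 0.410 / 0.8210 = 0.4994.
Shared true-score variance = 0.4994² = 0.2494 ≈ 0.249.

0.249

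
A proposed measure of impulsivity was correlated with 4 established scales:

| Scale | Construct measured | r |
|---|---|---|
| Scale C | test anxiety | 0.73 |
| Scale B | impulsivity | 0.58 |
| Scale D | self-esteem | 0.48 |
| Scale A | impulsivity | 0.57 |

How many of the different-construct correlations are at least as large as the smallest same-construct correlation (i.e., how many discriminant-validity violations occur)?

1

Convergent (same construct = impulsivity): Scale B, Scale A.
Smallest convergent = 0.57. Discriminant values: 0.73, 0.48; count ≥ 0.57 → 1.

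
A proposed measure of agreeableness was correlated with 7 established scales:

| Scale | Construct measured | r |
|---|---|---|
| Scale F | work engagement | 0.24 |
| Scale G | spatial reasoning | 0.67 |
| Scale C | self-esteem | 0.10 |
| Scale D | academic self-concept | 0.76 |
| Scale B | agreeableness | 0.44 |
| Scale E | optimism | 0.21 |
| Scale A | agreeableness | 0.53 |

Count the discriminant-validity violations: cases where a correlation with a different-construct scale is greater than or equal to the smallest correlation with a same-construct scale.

2

Convergent (same construct = agreeableness): Scale B, Scale A.
Smallest convergent = 0.44. Discriminant values: 0.24, 0.67, 0.10, 0.76, 0.21; count ≥ 0.44 → 2.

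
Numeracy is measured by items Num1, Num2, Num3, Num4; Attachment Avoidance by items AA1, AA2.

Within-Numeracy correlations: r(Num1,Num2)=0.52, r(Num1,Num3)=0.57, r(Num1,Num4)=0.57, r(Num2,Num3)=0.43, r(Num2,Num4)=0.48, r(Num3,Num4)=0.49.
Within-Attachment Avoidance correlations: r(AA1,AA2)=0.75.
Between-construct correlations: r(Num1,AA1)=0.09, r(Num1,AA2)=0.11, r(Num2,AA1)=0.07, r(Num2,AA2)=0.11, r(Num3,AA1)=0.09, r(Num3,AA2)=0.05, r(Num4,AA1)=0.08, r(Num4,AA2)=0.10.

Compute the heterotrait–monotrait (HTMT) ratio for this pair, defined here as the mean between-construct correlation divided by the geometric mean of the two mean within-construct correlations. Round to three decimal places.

Between-construct mean = 0.70/8 = 0.0875.
Mean within-Num = 3.06/6 = 0.5100; mean within-AA = 0.75/1 = 0.7500.
Geometric mean = √(0.5100 × 0.7500) = 0.6185.
HTMT = 0.0875 / 0.6185 = 0.141.

0.141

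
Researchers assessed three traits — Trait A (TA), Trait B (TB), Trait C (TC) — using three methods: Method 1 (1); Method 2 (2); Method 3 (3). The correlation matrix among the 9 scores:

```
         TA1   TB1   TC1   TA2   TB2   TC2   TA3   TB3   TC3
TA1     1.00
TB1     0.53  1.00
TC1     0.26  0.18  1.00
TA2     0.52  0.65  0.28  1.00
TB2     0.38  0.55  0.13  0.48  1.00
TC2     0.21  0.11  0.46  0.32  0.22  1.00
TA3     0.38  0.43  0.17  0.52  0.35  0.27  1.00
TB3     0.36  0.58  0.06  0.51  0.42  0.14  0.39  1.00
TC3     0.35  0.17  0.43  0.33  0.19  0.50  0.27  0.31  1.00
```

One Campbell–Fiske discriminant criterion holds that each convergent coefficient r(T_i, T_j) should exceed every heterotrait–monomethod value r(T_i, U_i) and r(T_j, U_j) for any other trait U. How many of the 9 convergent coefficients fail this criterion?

3

Each convergent coefficient versus the relevant comparison correlations:
TA (methods 1·2): 0.52 vs {0.53, 0.48, 0.26, 0.32} → fail.
TA (methods 1·3): 0.38 vs {0.53, 0.39, 0.26, 0.27} → fail.
TA (methods 2·3): 0.52 vs {0.48, 0.39, 0.32, 0.27} → pass.
TB (methods 1·2): 0.55 vs {0.53, 0.48, 0.18, 0.22} → pass.
TB (methods 1·3): 0.58 vs {0.53, 0.39, 0.18, 0.31} → pass.
TB (methods 2·3): 0.42 vs {0.48, 0.39, 0.22, 0.31} → fail.
TC (methods 1·2): 0.46 vs {0.26, 0.32, 0.18, 0.22} → pass.
TC (methods 1·3): 0.43 vs {0.26, 0.27, 0.18, 0.31} → pass.
TC (methods 2·3): 0.50 vs {0.32, 0.27, 0.22, 0.31} → pass.
3 of 9 fail.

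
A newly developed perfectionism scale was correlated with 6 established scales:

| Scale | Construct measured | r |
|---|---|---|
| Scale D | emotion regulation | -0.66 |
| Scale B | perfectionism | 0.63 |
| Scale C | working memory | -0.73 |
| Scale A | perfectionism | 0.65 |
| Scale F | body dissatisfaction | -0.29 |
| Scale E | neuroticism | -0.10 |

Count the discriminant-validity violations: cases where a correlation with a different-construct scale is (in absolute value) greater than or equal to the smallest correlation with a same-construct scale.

Convergent (same construct = perfectionism): Scale B, Scale A.
Smallest convergent = 0.63. Discriminant |r|: 0.66, 0.73, 0.29, 0.10; count ≥ 0.63 → 2.

2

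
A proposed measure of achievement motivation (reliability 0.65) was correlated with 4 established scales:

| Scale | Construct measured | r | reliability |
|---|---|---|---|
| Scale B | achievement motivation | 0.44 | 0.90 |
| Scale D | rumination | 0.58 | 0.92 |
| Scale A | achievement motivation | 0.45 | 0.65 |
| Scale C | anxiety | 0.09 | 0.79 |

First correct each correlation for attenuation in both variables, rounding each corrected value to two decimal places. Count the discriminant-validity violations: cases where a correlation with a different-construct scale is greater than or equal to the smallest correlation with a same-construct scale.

1

Disattenuated r (r / √(r_scale · r_new)):
  Scale B (conv): 0.44 / √(0.90·0.65) = 0.58
  Scale D (disc): 0.58 / √(0.92·0.65) = 0.75
  Scale A (conv): 0.45 / √(0.65·0.65) = 0.69
  Scale C (disc): 0.09 / √(0.79·0.65) = 0.13
Smallest convergent = 0.58. Discriminant values: 0.75, 0.13; count ≥ 0.58 → 1.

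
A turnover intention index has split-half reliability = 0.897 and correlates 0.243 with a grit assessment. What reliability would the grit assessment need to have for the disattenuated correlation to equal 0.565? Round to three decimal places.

r_true = r_obs / √(r_xx · r_yy) ⇒ 0.565 = 0.243 / √(0.897 · r_yy).
√(0.897 · r_yy) = 0.243 / 0.565 = 0.4301; 0.897 · r_yy = 0.1850; r_yy = 0.1850 / 0.897 ≈ 0.206.

0.206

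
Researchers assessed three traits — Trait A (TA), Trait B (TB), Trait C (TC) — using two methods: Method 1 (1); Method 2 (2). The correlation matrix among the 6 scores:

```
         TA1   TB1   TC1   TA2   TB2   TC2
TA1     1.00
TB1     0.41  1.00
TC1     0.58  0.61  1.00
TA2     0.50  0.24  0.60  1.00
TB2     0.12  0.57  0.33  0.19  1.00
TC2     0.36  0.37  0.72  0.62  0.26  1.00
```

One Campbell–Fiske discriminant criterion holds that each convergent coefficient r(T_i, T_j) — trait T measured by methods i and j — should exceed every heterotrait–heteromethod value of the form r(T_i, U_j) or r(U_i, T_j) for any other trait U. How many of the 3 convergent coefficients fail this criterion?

1

Each convergent coefficient versus the relevant comparison correlations:
TA (methods 1·2): 0.50 vs {0.12, 0.24, 0.36, 0.60} → fail.
TB (methods 1·2): 0.57 vs {0.24, 0.12, 0.37, 0.33} → pass.
TC (methods 1·2): 0.72 vs {0.60, 0.36, 0.33, 0.37} → pass.
1 of 3 fail.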